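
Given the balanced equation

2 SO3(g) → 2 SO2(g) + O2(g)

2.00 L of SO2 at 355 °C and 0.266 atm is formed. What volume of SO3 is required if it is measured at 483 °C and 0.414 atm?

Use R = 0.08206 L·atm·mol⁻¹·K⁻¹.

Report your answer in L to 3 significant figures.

1.55 L

n(SO2) = PV/RT = (0.266 × 2.00) / (0.08206 × 628.15) = 0.01032 mol
n(SO3) = (2/2) × 0.01032 = 0.01032 mol
V = nRT/P = 0.01032 × 0.08206 × 756.15 / 0.414 = 1.547 L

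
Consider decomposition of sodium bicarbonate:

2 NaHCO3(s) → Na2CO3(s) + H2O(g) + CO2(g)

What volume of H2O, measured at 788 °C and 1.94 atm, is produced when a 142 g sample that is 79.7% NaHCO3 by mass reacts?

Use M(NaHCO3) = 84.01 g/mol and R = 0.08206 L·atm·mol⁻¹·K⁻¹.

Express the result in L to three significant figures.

30.2 L

mass of NaHCO3 = 142 × 79.7/100 = 113.2 g
n(NaHCO3) = 113.2 / 84.01 = 1.347 mol
n(H2O) = (1/2) × 1.347 = 0.6735 mol
V = nRT/P = 0.6735 × 0.08206 × 1061.15 / 1.94 = 30.23 L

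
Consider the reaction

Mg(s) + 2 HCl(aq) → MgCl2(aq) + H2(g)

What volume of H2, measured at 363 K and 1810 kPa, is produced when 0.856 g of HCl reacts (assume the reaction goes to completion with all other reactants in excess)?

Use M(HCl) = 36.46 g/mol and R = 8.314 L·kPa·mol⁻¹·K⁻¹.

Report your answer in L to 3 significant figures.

n(HCl) = 0.8560 / 36.46 = 0.02348 mol
n(H2) = (1/2) × 0.02348 = 0.01174 mol
V = nRT/P = 0.01174 × 8.314 × 363 / 1810 = 0.01958 L

0.0196 L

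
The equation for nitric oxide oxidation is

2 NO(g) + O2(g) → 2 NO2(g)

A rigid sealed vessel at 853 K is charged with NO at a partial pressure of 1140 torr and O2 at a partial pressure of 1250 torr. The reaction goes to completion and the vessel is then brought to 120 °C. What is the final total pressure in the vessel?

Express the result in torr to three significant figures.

With V and T fixed, P_i ∝ n_i, so the mole ratios apply directly to partial pressures at 853 K.
P(O2) required for 1140 torr of NO = (1/2) × 1140 = 570.0 torr; available 1250 torr, so NO is limiting.
P(O2) remaining = 1250 − (1/2) × 1140 = 680.0 torr
P(gaseous products) = (2)/2 × 1140 = 1140 torr
P_total at 853 K = 680.0 + 1140 = 1820 torr
Scaling to 120 °C: P = 1820 × 393.15/853 = 838.8 torr

839 torr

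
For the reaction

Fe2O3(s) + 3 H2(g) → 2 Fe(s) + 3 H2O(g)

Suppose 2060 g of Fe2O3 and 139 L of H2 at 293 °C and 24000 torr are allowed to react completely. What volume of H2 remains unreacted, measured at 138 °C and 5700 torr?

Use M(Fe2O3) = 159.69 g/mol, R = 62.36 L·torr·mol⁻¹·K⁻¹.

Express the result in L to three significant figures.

251 L

n(Fe2O3) = 2060 / 159.69 = 12.90 mol
n(H2) = PV/RT = (24000 × 139) / (62.36 × 566.15) = 94.49 mol
For 12.90 mol Fe2O3, stoichiometry requires (3/1) × 12.90 = 38.70 mol H2; 94.49 mol is available, so Fe2O3 is limiting.
n(H2) consumed = (3/1) × 12.90 = 38.70 mol; remaining = 94.49 − 38.70 = 55.79 mol
V(H2) = nRT/P = 55.79 × 62.36 × 411.15 / 5700 = 251.0 L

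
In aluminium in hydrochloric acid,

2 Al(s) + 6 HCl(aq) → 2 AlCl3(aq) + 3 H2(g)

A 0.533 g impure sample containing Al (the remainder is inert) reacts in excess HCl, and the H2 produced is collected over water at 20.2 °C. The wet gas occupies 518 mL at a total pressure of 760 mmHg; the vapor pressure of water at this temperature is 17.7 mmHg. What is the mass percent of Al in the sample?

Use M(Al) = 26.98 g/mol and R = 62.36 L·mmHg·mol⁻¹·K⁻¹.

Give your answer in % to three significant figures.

P(H2) = 760 − 17.7 = 742.3 mmHg
n(H2) = PV/RT = (742.3 × 0.5180) / (62.36 × 293.35) = 0.02102 mol
n(Al) = (2/3) × 0.02102 = 0.01401 mol
m(Al) = 0.01401 × 26.98 = 0.3780 g
%Al = 0.3780 / 0.533 × 100 = 70.92%

70.9 %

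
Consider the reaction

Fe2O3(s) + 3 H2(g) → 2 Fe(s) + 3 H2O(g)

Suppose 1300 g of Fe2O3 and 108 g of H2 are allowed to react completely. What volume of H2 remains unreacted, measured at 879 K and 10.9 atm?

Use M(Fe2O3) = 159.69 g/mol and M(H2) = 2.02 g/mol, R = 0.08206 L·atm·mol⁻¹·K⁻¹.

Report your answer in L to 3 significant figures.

n(Fe2O3) = 1300 / 159.69 = 8.141 mol
n(H2) = 108 / 2.02 = 53.47 mol
For 8.141 mol Fe2O3, stoichiometry requires (3/1) × 8.141 = 24.42 mol H2; 53.47 mol is available, so Fe2O3 is limiting.
n(H2) consumed = (3/1) × 8.141 = 24.42 mol; remaining = 53.47 − 24.42 = 29.05 mol
V(H2) = nRT/P = 29.05 × 0.08206 × 879 / 10.9 = 192.2 L

192 L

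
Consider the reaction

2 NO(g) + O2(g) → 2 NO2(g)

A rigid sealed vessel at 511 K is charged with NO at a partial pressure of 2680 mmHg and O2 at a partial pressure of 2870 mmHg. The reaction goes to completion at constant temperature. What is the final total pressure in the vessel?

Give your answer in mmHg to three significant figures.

4210 mmHg

At constant V, partial pressures at 511 K are proportional to moles, so apply stoichiometry directly to pressures.
P(O2) required for 2680 mmHg of NO = (1/2) × 2680 = 1340 mmHg; available 2870 mmHg, so NO is limiting.
P(O2) remaining = 2870 − (1/2) × 2680 = 1530 mmHg
P(gaseous products) = (2)/2 × 2680 = 2680 mmHg
P_total at 511 K = 1530 + 2680 = 4210 mmHg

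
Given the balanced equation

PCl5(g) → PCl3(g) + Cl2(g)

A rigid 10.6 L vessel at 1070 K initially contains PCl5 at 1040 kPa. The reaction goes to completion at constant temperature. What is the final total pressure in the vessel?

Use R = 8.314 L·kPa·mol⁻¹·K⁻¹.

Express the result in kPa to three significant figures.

Since T and V are fixed, P_final/P_initial = n_final/n_initial = 2/1.
P_final = (2/1) × 1040 = 2080 kPa

2080 kPa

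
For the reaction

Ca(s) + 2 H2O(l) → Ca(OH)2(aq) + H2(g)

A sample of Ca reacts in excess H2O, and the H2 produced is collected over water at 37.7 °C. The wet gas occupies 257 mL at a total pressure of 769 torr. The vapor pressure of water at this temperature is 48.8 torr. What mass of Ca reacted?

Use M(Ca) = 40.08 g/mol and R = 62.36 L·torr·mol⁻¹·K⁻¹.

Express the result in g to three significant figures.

P(H2) = 769 − 48.8 = 720.2 torr
n(H2) = PV/RT = (720.2 × 0.2570) / (62.36 × 310.85) = 0.009548 mol
n(Ca) = (1/1) × 0.009548 = 0.009548 mol
m(Ca) = 0.009548 × 40.08 = 0.3827 g

0.383 g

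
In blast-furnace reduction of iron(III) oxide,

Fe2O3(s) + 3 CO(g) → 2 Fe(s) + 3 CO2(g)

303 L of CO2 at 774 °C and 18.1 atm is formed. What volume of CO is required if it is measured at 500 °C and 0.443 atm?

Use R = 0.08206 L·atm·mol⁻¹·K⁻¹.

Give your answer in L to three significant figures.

9140 L

n(CO2) = PV/RT = (18.1 × 303) / (0.08206 × 1047.15) = 63.82 mol
n(CO) = (3/3) × 63.82 = 63.82 mol
V = nRT/P = 63.82 × 0.08206 × 773.15 / 0.443 = 9140 L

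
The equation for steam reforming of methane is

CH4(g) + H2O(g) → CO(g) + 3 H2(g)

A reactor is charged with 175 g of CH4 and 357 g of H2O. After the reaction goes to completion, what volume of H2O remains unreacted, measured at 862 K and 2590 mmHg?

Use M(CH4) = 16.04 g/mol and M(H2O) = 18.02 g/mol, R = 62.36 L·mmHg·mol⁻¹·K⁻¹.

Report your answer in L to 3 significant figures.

n(CH4) = 175 / 16.04 = 10.91 mol
n(H2O) = 357 / 18.02 = 19.81 mol
For 10.91 mol CH4, stoichiometry requires (1/1) × 10.91 = 10.91 mol H2O; 19.81 mol is available, so CH4 is limiting.
n(H2O) consumed = (1/1) × 10.91 = 10.91 mol; remaining = 19.81 − 10.91 = 8.900 mol
V(H2O) = nRT/P = 8.900 × 62.36 × 862 / 2590 = 184.7 L

185 L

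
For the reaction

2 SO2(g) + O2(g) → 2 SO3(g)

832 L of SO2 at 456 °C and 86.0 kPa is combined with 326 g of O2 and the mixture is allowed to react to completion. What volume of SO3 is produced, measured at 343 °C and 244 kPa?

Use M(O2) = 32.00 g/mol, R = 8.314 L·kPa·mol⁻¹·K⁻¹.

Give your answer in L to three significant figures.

248 L

n(SO2) = PV/RT = (86.0 × 832) / (8.314 × 729.15) = 11.80 mol
n(O2) = 326 / 32.00 = 10.19 mol
For 11.80 mol SO2, stoichiometry requires (1/2) × 11.80 = 5.900 mol O2; 10.19 mol is available, so SO2 is limiting.
n(SO3) = (2/2) × 11.80 = 11.80 mol
V(SO3) = nRT/P = 11.80 × 8.314 × 616.15 / 244 = 247.7 L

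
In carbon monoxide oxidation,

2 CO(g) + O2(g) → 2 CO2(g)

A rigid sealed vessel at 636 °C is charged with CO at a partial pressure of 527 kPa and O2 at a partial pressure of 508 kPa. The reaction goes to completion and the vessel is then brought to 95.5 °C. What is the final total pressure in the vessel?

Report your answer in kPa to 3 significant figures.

313 kPa

Because the vessel is rigid and T is held at 636 °C, work the stoichiometry in partial pressures (P_i = n_iRT/V).
P(O2) required for 527 kPa of CO = (1/2) × 527 = 263.5 kPa; available 508 kPa, so CO is limiting.
P(O2) remaining = 508 − (1/2) × 527 = 244.5 kPa
P(gaseous products) = (2)/2 × 527 = 527.0 kPa
P_total at 636 °C = 244.5 + 527.0 = 771.5 kPa
Scaling to 95.5 °C: P = 771.5 × 368.65/909.15 = 312.8 kPa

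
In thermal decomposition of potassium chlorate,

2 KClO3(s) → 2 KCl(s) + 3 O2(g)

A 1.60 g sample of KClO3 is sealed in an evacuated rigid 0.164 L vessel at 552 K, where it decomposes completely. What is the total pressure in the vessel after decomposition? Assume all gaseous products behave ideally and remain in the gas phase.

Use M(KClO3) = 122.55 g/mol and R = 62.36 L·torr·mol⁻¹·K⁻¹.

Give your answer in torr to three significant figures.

n(KClO3) = 1.60 / 122.55 = 0.01306 mol
n(gas produced) = (3/2) × 0.01306 = 0.01959 mol
P = nRT/V = 0.01959 × 62.36 × 552 / 0.164 = 4112 torr

4110 torr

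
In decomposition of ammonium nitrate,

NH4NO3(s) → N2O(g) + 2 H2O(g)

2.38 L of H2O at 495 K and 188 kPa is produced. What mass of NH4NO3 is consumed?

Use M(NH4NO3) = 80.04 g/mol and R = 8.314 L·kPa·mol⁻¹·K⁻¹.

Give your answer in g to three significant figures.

4.35 g

n(H2O) = PV/RT = (188 × 2.38) / (8.314 × 495) = 0.1087 mol
n(NH4NO3) = (1/2) × 0.1087 = 0.05435 mol
m(NH4NO3) = 0.05435 × 80.04 = 4.350 g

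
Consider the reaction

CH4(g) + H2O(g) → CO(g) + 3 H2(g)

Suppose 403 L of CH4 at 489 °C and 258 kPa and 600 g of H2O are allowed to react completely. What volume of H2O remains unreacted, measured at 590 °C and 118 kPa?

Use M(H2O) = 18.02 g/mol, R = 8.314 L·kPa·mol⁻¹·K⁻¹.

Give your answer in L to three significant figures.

1030 L

n(CH4) = PV/RT = (258 × 403) / (8.314 × 762.15) = 16.41 mol
n(H2O) = 600 / 18.02 = 33.30 mol
For 16.41 mol CH4, stoichiometry requires (1/1) × 16.41 = 16.41 mol H2O; 33.30 mol is available, so CH4 is limiting.
n(H2O) consumed = (1/1) × 16.41 = 16.41 mol; remaining = 33.30 − 16.41 = 16.89 mol
V(H2O) = nRT/P = 16.89 × 8.314 × 863.15 / 118 = 1027 L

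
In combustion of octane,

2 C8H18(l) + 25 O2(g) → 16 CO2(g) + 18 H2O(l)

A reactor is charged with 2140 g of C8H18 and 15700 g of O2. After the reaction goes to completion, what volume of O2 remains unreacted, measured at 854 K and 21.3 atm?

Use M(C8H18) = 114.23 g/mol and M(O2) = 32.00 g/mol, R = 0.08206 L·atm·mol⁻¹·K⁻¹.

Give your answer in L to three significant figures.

844 L

n(C8H18) = 2140 / 114.23 = 18.73 mol
n(O2) = 15700 / 32.00 = 490.6 mol
For 18.73 mol C8H18, stoichiometry requires (25/2) × 18.73 = 234.1 mol O2; 490.6 mol is available, so C8H18 is limiting.
n(O2) consumed = (25/2) × 18.73 = 234.1 mol; remaining = 490.6 − 234.1 = 256.5 mol
V(O2) = nRT/P = 256.5 × 0.08206 × 854 / 21.3 = 843.9 L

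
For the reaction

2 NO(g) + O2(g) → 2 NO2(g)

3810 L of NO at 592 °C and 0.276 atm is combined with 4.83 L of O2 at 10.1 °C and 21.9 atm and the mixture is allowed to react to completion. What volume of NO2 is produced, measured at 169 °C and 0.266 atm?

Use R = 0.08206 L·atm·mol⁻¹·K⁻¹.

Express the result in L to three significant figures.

n(NO) = PV/RT = (0.276 × 3810) / (0.08206 × 865.15) = 14.81 mol
n(O2) = PV/RT = (21.9 × 4.83) / (0.08206 × 283.25) = 4.551 mol
For 14.81 mol NO, stoichiometry requires (1/2) × 14.81 = 7.405 mol O2; 4.551 mol is available, so O2 is limiting.
n(NO2) = (2/1) × 4.551 = 9.102 mol
V(NO2) = nRT/P = 9.102 × 0.08206 × 442.15 / 0.266 = 1242 L

1240 L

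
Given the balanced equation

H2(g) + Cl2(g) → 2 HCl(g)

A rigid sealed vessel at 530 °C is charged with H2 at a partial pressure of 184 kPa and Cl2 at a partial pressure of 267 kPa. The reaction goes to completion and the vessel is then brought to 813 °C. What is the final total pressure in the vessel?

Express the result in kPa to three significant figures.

With V and T fixed, P_i ∝ n_i, so the mole ratios apply directly to partial pressures at 530 °C.
P(Cl2) required for 184 kPa of H2 = (1/1) × 184 = 184.0 kPa; available 267 kPa, so H2 is limiting.
P(Cl2) remaining = 267 − (1/1) × 184 = 83.00 kPa
P(gaseous products) = (2)/1 × 184 = 368.0 kPa
P_total at 530 °C = 83.00 + 368.0 = 451.0 kPa
Scaling to 813 °C: P = 451.0 × 1086.15/803.15 = 609.9 kPa

610 kPa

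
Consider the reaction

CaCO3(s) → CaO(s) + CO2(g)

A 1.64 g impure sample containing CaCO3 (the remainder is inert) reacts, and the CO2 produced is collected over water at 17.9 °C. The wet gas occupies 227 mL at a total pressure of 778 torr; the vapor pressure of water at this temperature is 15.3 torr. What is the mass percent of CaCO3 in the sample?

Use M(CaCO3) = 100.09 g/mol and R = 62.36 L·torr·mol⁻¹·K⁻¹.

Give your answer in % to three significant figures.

58.2 %

P(CO2) = 778 − 15.3 = 762.7 torr
n(CO2) = PV/RT = (762.7 × 0.2270) / (62.36 × 291.05) = 0.009539 mol
n(CaCO3) = (1/1) × 0.009539 = 0.009539 mol
m(CaCO3) = 0.009539 × 100.09 = 0.9548 g
%CaCO3 = 0.9548 / 1.64 × 100 = 58.22%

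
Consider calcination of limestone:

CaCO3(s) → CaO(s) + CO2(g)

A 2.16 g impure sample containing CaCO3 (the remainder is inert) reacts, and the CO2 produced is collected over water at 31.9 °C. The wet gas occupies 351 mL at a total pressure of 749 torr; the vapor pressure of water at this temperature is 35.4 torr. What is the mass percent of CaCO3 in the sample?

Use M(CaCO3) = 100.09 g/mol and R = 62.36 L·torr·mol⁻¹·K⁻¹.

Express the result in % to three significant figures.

P(CO2) = 749 − 35.4 = 713.6 torr
n(CO2) = PV/RT = (713.6 × 0.3510) / (62.36 × 305.05) = 0.01317 mol
n(CaCO3) = (1/1) × 0.01317 = 0.01317 mol
m(CaCO3) = 0.01317 × 100.09 = 1.318 g
%CaCO3 = 1.318 / 2.16 × 100 = 61.02%

61.0 %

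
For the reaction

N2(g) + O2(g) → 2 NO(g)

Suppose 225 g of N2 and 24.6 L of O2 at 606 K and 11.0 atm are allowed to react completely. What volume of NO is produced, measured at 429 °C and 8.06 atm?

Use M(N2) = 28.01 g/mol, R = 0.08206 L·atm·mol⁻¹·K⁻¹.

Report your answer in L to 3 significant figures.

77.8 L

n(N2) = 225 / 28.01 = 8.033 mol
n(O2) = PV/RT = (11.0 × 24.6) / (0.08206 × 606) = 5.442 mol
For 8.033 mol N2, stoichiometry requires (1/1) × 8.033 = 8.033 mol O2; 5.442 mol is available, so O2 is limiting.
n(NO) = (2/1) × 5.442 = 10.88 mol
V(NO) = nRT/P = 10.88 × 0.08206 × 702.15 / 8.06 = 77.78 L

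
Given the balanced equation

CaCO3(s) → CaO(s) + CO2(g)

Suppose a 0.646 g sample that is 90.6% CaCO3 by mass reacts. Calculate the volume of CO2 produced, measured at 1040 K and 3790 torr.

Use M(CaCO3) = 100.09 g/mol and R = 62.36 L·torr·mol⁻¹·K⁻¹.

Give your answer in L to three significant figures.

mass of CaCO3 = 0.646 × 90.6/100 = 0.5853 g
n(CaCO3) = 0.5853 / 100.09 = 0.005848 mol
n(CO2) = (1/1) × 0.005848 = 0.005848 mol
V = nRT/P = 0.005848 × 62.36 × 1040 / 3790 = 0.1001 L

0.100 L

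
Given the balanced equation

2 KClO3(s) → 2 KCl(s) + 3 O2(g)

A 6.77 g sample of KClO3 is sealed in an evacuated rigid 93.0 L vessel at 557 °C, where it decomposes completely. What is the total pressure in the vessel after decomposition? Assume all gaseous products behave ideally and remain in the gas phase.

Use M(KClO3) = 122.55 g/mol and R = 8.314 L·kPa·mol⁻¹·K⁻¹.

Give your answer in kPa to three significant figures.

n(KClO3) = 6.77 / 122.55 = 0.05524 mol
n(gas produced) = (3/2) × 0.05524 = 0.08286 mol
P = nRT/V = 0.08286 × 8.314 × 830.15 / 93.0 = 6.149 kPa

6.15 kPa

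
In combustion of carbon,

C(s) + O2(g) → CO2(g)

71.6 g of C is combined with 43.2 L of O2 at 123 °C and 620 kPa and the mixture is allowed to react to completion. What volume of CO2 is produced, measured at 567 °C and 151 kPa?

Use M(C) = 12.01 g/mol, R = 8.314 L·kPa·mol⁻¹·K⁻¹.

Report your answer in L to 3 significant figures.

276 L

n(C) = 71.6 / 12.01 = 5.962 mol
n(O2) = PV/RT = (620 × 43.2) / (8.314 × 396.15) = 8.132 mol
For 5.962 mol C, stoichiometry requires (1/1) × 5.962 = 5.962 mol O2; 8.132 mol is available, so C is limiting.
n(CO2) = (1/1) × 5.962 = 5.962 mol
V(CO2) = nRT/P = 5.962 × 8.314 × 840.15 / 151 = 275.8 L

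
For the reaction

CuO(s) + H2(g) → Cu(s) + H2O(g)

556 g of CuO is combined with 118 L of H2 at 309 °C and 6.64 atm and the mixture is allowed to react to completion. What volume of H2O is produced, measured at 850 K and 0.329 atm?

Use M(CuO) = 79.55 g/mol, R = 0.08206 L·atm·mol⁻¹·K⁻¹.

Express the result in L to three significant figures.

1480 L

n(CuO) = 556 / 79.55 = 6.989 mol
n(H2) = PV/RT = (6.64 × 118) / (0.08206 × 582.15) = 16.40 mol
For 6.989 mol CuO, stoichiometry requires (1/1) × 6.989 = 6.989 mol H2; 16.40 mol is available, so CuO is limiting.
n(H2O) = (1/1) × 6.989 = 6.989 mol
V(H2O) = nRT/P = 6.989 × 0.08206 × 850 / 0.329 = 1482 L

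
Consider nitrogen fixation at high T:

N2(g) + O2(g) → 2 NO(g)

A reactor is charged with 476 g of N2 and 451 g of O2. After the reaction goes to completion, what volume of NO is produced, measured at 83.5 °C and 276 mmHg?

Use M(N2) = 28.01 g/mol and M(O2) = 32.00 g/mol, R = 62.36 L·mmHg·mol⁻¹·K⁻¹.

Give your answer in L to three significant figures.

n(N2) = 476 / 28.01 = 16.99 mol
n(O2) = 451 / 32.00 = 14.09 mol
For 16.99 mol N2, stoichiometry requires (1/1) × 16.99 = 16.99 mol O2; 14.09 mol is available, so O2 is limiting.
n(NO) = (2/1) × 14.09 = 28.18 mol
V(NO) = nRT/P = 28.18 × 62.36 × 356.65 / 276 = 2271 L

2270 L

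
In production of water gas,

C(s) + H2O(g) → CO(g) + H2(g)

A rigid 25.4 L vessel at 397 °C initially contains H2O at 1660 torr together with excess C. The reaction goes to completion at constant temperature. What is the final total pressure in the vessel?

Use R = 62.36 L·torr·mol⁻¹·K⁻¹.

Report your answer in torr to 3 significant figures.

3320 torr

Rigid vessel, constant T ⇒ P scales with total gas moles (1 → 2).
P_final = (2/1) × 1660 = 3320 torr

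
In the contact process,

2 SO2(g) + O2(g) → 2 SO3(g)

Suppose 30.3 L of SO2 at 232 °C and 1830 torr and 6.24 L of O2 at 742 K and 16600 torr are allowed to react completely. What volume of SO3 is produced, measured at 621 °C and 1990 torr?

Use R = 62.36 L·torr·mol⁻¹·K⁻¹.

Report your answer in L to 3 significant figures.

n(SO2) = PV/RT = (1830 × 30.3) / (62.36 × 505.15) = 1.760 mol
n(O2) = PV/RT = (16600 × 6.24) / (62.36 × 742) = 2.239 mol
For 1.760 mol SO2, stoichiometry requires (1/2) × 1.760 = 0.8800 mol O2; 2.239 mol is available, so SO2 is limiting.
n(SO3) = (2/2) × 1.760 = 1.760 mol
V(SO3) = nRT/P = 1.760 × 62.36 × 894.15 / 1990 = 49.31 L

49.3 L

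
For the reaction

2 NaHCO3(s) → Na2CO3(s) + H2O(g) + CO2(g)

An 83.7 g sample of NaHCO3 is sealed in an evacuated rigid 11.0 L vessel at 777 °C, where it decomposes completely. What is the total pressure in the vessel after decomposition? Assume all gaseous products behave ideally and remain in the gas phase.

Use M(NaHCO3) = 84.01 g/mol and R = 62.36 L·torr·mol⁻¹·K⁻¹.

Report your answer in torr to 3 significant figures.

5930 torr

n(NaHCO3) = 83.7 / 84.01 = 0.9963 mol
n(gas produced) = (2/2) × 0.9963 = 0.9963 mol
P = nRT/V = 0.9963 × 62.36 × 1050.15 / 11.0 = 5931 torr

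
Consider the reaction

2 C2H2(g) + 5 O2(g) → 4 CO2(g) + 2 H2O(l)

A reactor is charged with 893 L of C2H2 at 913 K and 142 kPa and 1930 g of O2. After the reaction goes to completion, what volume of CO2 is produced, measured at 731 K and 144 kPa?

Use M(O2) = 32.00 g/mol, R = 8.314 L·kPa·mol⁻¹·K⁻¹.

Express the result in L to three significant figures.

1410 L

n(C2H2) = PV/RT = (142 × 893) / (8.314 × 913) = 16.71 mol
n(O2) = 1930 / 32.00 = 60.31 mol
For 16.71 mol C2H2, stoichiometry requires (5/2) × 16.71 = 41.78 mol O2; 60.31 mol is available, so C2H2 is limiting.
n(CO2) = (4/2) × 16.71 = 33.42 mol
V(CO2) = nRT/P = 33.42 × 8.314 × 731 / 144 = 1410 L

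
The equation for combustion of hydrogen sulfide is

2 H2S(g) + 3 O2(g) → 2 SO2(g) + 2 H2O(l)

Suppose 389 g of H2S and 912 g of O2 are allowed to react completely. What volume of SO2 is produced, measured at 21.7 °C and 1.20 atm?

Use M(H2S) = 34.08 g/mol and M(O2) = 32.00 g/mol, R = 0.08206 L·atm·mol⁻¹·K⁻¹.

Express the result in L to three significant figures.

n(H2S) = 389 / 34.08 = 11.41 mol
n(O2) = 912 / 32.00 = 28.50 mol
For 11.41 mol H2S, stoichiometry requires (3/2) × 11.41 = 17.12 mol O2; 28.50 mol is available, so H2S is limiting.
n(SO2) = (2/2) × 11.41 = 11.41 mol
V(SO2) = nRT/P = 11.41 × 0.08206 × 294.85 / 1.20 = 230.1 L

230 L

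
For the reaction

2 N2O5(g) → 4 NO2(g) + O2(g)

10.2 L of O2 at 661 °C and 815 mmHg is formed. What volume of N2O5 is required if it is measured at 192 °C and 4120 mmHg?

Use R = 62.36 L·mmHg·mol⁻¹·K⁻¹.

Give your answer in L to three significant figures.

n(O2) = PV/RT = (815 × 10.2) / (62.36 × 934.15) = 0.1427 mol
n(N2O5) = (2/1) × 0.1427 = 0.2854 mol
V = nRT/P = 0.2854 × 62.36 × 465.15 / 4120 = 2.009 L

2.01 L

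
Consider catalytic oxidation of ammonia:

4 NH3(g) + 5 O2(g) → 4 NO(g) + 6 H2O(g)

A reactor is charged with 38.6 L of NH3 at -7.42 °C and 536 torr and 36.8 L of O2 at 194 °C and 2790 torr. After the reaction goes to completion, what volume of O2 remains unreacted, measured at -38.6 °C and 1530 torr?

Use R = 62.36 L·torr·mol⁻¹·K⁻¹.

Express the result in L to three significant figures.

18.8 L

n(NH3) = PV/RT = (536 × 38.6) / (62.36 × 265.73) = 1.249 mol
n(O2) = PV/RT = (2790 × 36.8) / (62.36 × 467.15) = 3.524 mol
For 1.249 mol NH3, stoichiometry requires (5/4) × 1.249 = 1.561 mol O2; 3.524 mol is available, so NH3 is limiting.
n(O2) consumed = (5/4) × 1.249 = 1.561 mol; remaining = 3.524 − 1.561 = 1.963 mol
V(O2) = nRT/P = 1.963 × 62.36 × 234.55 / 1530 = 18.77 L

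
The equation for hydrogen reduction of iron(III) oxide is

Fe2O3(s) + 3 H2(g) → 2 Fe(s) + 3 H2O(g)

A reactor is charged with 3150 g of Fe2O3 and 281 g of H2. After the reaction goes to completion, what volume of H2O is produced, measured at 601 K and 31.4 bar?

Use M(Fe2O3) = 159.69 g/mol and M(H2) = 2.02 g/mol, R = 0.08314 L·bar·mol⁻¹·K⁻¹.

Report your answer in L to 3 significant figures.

n(Fe2O3) = 3150 / 159.69 = 19.73 mol
n(H2) = 281 / 2.02 = 139.1 mol
For 19.73 mol Fe2O3, stoichiometry requires (3/1) × 19.73 = 59.19 mol H2; 139.1 mol is available, so Fe2O3 is limiting.
n(H2O) = (3/1) × 19.73 = 59.19 mol
V(H2O) = nRT/P = 59.19 × 0.08314 × 601 / 31.4 = 94.19 L

94.2 L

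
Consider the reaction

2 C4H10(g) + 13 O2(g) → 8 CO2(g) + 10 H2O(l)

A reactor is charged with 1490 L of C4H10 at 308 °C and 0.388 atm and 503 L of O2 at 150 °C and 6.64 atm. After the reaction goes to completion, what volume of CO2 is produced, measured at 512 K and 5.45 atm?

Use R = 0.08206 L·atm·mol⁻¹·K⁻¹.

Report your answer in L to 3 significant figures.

374 L

n(C4H10) = PV/RT = (0.388 × 1490) / (0.08206 × 581.15) = 12.12 mol
n(O2) = PV/RT = (6.64 × 503) / (0.08206 × 423.15) = 96.19 mol
For 12.12 mol C4H10, stoichiometry requires (13/2) × 12.12 = 78.78 mol O2; 96.19 mol is available, so C4H10 is limiting.
n(CO2) = (8/2) × 12.12 = 48.48 mol
V(CO2) = nRT/P = 48.48 × 0.08206 × 512 / 5.45 = 373.7 L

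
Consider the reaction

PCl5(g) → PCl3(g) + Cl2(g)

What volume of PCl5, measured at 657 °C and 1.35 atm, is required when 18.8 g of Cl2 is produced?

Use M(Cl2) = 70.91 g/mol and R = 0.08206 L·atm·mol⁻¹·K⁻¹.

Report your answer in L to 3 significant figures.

n(Cl2) = 18.80 / 70.91 = 0.2651 mol
n(PCl5) = (1/1) × 0.2651 = 0.2651 mol
V = nRT/P = 0.2651 × 0.08206 × 930.15 / 1.35 = 14.99 L

15.0 L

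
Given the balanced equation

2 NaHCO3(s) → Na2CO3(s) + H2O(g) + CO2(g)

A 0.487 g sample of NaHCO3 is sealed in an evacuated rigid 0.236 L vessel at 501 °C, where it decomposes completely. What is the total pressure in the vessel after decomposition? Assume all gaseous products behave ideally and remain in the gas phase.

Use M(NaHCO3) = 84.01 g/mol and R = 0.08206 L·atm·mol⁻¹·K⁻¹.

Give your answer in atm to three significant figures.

n(NaHCO3) = 0.487 / 84.01 = 0.005797 mol
n(gas produced) = (2/2) × 0.005797 = 0.005797 mol
P = nRT/V = 0.005797 × 0.08206 × 774.15 / 0.236 = 1.560 atm

1.56 atm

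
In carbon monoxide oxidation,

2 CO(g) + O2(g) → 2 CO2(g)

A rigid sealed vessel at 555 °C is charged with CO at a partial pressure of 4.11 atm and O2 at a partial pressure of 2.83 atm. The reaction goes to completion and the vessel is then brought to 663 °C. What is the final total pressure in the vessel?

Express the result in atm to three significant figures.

5.52 atm

With V and T fixed, P_i ∝ n_i, so the mole ratios apply directly to partial pressures at 555 °C.
P(O2) required for 4.11 atm of CO = (1/2) × 4.11 = 2.055 atm; available 2.83 atm, so CO is limiting.
P(O2) remaining = 2.83 − (1/2) × 4.11 = 0.7750 atm
P(gaseous products) = (2)/2 × 4.11 = 4.110 atm
P_total at 555 °C = 0.7750 + 4.110 = 4.885 atm
Scaling to 663 °C: P = 4.885 × 936.15/828.15 = 5.522 atm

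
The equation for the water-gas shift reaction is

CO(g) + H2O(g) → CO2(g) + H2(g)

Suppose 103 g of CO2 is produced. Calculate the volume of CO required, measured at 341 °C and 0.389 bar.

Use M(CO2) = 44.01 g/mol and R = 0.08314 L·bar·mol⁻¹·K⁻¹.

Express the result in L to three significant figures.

n(CO2) = 103.0 / 44.01 = 2.340 mol
n(CO) = (1/1) × 2.340 = 2.340 mol
V = nRT/P = 2.340 × 0.08314 × 614.15 / 0.389 = 307.2 L

307 L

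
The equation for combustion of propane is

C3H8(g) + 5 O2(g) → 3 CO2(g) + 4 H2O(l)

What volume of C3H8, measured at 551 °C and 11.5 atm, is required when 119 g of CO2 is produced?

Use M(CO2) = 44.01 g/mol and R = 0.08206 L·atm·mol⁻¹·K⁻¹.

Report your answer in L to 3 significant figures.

5.30 L

n(CO2) = 119.0 / 44.01 = 2.704 mol
n(C3H8) = (1/3) × 2.704 = 0.9013 mol
V = nRT/P = 0.9013 × 0.08206 × 824.15 / 11.5 = 5.300 L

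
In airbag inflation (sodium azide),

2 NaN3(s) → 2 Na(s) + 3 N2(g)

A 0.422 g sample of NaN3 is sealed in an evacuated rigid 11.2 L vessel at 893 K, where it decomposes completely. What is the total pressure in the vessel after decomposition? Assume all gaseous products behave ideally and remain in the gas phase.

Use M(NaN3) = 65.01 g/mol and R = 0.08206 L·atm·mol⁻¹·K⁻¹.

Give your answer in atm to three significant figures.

n(NaN3) = 0.422 / 65.01 = 0.006491 mol
n(gas produced) = (3/2) × 0.006491 = 0.009737 mol
P = nRT/V = 0.009737 × 0.08206 × 893 / 11.2 = 0.06371 atm

0.0637 atm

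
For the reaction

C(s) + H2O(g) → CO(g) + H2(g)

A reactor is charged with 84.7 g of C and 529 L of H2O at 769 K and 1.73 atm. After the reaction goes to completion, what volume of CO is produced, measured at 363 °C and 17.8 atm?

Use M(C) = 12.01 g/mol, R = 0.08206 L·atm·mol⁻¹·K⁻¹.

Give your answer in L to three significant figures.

n(C) = 84.7 / 12.01 = 7.052 mol
n(H2O) = PV/RT = (1.73 × 529) / (0.08206 × 769) = 14.50 mol
For 7.052 mol C, stoichiometry requires (1/1) × 7.052 = 7.052 mol H2O; 14.50 mol is available, so C is limiting.
n(CO) = (1/1) × 7.052 = 7.052 mol
V(CO) = nRT/P = 7.052 × 0.08206 × 636.15 / 17.8 = 20.68 L

20.7 L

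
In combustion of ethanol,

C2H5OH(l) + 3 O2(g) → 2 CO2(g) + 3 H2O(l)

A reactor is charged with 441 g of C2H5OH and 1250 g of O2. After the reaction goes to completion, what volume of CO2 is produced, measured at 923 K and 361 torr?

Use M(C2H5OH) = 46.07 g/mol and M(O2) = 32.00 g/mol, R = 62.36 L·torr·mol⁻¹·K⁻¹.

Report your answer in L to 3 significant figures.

n(C2H5OH) = 441 / 46.07 = 9.572 mol
n(O2) = 1250 / 32.00 = 39.06 mol
For 9.572 mol C2H5OH, stoichiometry requires (3/1) × 9.572 = 28.72 mol O2; 39.06 mol is available, so C2H5OH is limiting.
n(CO2) = (2/1) × 9.572 = 19.14 mol
V(CO2) = nRT/P = 19.14 × 62.36 × 923 / 361 = 3052 L

3050 L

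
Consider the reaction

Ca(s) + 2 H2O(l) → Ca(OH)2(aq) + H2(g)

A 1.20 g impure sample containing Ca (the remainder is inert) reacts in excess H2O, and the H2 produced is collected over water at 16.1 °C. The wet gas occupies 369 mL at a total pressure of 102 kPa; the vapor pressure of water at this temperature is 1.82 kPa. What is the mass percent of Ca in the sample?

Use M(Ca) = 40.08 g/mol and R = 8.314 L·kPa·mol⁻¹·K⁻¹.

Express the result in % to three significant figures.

51.3 %

P(H2) = 102 − 1.82 = 100.2 kPa
n(H2) = PV/RT = (100.2 × 0.3690) / (8.314 × 289.25) = 0.01537 mol
n(Ca) = (1/1) × 0.01537 = 0.01537 mol
m(Ca) = 0.01537 × 40.08 = 0.6160 g
%Ca = 0.6160 / 1.20 × 100 = 51.33%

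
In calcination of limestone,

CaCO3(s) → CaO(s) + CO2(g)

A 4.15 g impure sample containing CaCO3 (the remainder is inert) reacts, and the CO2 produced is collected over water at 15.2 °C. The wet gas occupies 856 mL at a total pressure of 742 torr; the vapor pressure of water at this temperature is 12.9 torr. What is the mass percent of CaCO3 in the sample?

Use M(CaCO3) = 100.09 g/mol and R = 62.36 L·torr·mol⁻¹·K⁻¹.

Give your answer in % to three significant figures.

83.7 %

P(CO2) = 742 − 12.9 = 729.1 torr
n(CO2) = PV/RT = (729.1 × 0.8560) / (62.36 × 288.35) = 0.03471 mol
n(CaCO3) = (1/1) × 0.03471 = 0.03471 mol
m(CaCO3) = 0.03471 × 100.09 = 3.474 g
%CaCO3 = 3.474 / 4.15 × 100 = 83.71%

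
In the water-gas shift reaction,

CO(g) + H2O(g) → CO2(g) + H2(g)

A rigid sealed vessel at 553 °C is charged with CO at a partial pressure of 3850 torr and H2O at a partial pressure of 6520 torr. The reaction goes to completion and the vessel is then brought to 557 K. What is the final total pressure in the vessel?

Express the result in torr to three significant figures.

6990 torr

With V and T fixed, P_i ∝ n_i, so the mole ratios apply directly to partial pressures at 553 °C.
P(H2O) required for 3850 torr of CO = (1/1) × 3850 = 3850 torr; available 6520 torr, so CO is limiting.
P(H2O) remaining = 6520 − (1/1) × 3850 = 2670 torr
P(gaseous products) = (1+1)/1 × 3850 = 7700 torr
P_total at 553 °C = 2670 + 7700 = 10370 torr
Scaling to 557 K: P = 10370 × 557/826.15 = 6992 torr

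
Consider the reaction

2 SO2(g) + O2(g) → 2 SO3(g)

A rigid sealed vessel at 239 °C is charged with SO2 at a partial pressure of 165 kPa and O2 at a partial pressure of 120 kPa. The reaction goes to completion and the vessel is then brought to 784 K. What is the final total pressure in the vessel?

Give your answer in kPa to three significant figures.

310 kPa

With V and T fixed, P_i ∝ n_i, so the mole ratios apply directly to partial pressures at 239 °C.
P(O2) required for 165 kPa of SO2 = (1/2) × 165 = 82.50 kPa; available 120 kPa, so SO2 is limiting.
P(O2) remaining = 120 − (1/2) × 165 = 37.50 kPa
P(gaseous products) = (2)/2 × 165 = 165.0 kPa
P_total at 239 °C = 37.50 + 165.0 = 202.5 kPa
Scaling to 784 K: P = 202.5 × 784/512.15 = 310.0 kPa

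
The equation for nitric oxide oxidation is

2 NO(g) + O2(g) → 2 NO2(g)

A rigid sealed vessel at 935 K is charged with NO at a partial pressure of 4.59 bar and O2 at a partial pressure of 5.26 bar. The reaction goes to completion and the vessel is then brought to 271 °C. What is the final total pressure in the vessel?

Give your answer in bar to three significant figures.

4.40 bar

Because the vessel is rigid and T is held at 935 K, work the stoichiometry in partial pressures (P_i = n_iRT/V).
P(O2) required for 4.59 bar of NO = (1/2) × 4.59 = 2.295 bar; available 5.26 bar, so NO is limiting.
P(O2) remaining = 5.26 − (1/2) × 4.59 = 2.965 bar
P(gaseous products) = (2)/2 × 4.59 = 4.590 bar
P_total at 935 K = 2.965 + 4.590 = 7.555 bar
Scaling to 271 °C: P = 7.555 × 544.15/935 = 4.397 bar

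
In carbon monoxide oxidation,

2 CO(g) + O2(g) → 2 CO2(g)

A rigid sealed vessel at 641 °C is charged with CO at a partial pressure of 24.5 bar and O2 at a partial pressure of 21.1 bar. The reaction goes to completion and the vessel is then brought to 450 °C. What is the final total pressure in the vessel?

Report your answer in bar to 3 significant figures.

Because the vessel is rigid and T is held at 641 °C, work the stoichiometry in partial pressures (P_i = n_iRT/V).
P(O2) required for 24.5 bar of CO = (1/2) × 24.5 = 12.25 bar; available 21.1 bar, so CO is limiting.
P(O2) remaining = 21.1 − (1/2) × 24.5 = 8.850 bar
P(gaseous products) = (2)/2 × 24.5 = 24.50 bar
P_total at 641 °C = 8.850 + 24.50 = 33.35 bar
Scaling to 450 °C: P = 33.35 × 723.15/914.15 = 26.38 bar

26.4 bar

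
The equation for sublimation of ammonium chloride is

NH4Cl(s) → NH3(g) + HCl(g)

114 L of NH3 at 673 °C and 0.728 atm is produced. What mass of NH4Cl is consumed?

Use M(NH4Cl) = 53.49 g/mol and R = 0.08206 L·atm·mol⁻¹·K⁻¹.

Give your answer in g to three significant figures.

57.2 g

n(NH3) = PV/RT = (0.728 × 114) / (0.08206 × 946.15) = 1.069 mol
n(NH4Cl) = (1/1) × 1.069 = 1.069 mol
m(NH4Cl) = 1.069 × 53.49 = 57.18 g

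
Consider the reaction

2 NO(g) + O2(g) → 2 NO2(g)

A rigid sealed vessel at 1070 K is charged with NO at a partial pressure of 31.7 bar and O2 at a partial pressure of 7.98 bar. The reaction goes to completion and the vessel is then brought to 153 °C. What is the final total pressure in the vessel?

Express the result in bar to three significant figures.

12.6 bar

At constant V, partial pressures at 1070 K are proportional to moles, so apply stoichiometry directly to pressures.
P(O2) required for 31.7 bar of NO = (1/2) × 31.7 = 15.85 bar; available 7.98 bar, so O2 is limiting.
P(NO) remaining = 31.7 − (2/1) × 7.98 = 15.74 bar
P(gaseous products) = (2)/1 × 7.98 = 15.96 bar
P_total at 1070 K = 15.74 + 15.96 = 31.70 bar
Scaling to 153 °C: P = 31.70 × 426.15/1070 = 12.63 bar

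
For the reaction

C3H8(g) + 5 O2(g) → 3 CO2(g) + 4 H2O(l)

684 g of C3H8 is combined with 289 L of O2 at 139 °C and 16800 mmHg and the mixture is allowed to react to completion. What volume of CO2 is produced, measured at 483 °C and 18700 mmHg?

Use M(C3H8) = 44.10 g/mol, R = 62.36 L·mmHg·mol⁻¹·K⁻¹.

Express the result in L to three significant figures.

117 L

n(C3H8) = 684 / 44.10 = 15.51 mol
n(O2) = PV/RT = (16800 × 289) / (62.36 × 412.15) = 188.9 mol
For 15.51 mol C3H8, stoichiometry requires (5/1) × 15.51 = 77.55 mol O2; 188.9 mol is available, so C3H8 is limiting.
n(CO2) = (3/1) × 15.51 = 46.53 mol
V(CO2) = nRT/P = 46.53 × 62.36 × 756.15 / 18700 = 117.3 L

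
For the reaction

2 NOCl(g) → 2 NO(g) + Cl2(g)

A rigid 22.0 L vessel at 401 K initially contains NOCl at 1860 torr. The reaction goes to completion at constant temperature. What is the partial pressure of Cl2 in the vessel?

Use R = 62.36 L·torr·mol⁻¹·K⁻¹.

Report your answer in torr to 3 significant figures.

n(NOCl)₀ = PV/RT = (1860 × 22.0) / (62.36 × 401) = 1.636 mol
n(Cl2) = (1/2) × 1.636 = 0.8180 mol
P(Cl2) = nRT/V = 0.8180 × 62.36 × 401 / 22.0 = 929.8 torr

930 torr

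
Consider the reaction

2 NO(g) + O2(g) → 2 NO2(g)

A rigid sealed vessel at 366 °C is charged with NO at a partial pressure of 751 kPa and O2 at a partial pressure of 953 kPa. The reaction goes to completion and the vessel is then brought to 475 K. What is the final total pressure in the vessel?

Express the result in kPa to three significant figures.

987 kPa

Because the vessel is rigid and T is held at 366 °C, work the stoichiometry in partial pressures (P_i = n_iRT/V).
P(O2) required for 751 kPa of NO = (1/2) × 751 = 375.5 kPa; available 953 kPa, so NO is limiting.
P(O2) remaining = 953 − (1/2) × 751 = 577.5 kPa
P(gaseous products) = (2)/2 × 751 = 751.0 kPa
P_total at 366 °C = 577.5 + 751.0 = 1328 kPa
Scaling to 475 K: P = 1328 × 475/639.15 = 986.9 kPa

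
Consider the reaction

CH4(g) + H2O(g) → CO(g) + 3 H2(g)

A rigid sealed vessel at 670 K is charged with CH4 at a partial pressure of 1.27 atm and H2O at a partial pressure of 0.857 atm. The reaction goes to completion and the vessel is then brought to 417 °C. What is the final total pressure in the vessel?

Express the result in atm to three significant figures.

3.96 atm

Because the vessel is rigid and T is held at 670 K, work the stoichiometry in partial pressures (P_i = n_iRT/V).
P(H2O) required for 1.27 atm of CH4 = (1/1) × 1.27 = 1.270 atm; available 0.857 atm, so H2O is limiting.
P(CH4) remaining = 1.27 − (1/1) × 0.857 = 0.4130 atm
P(gaseous products) = (1+3)/1 × 0.857 = 3.428 atm
P_total at 670 K = 0.4130 + 3.428 = 3.841 atm
Scaling to 417 °C: P = 3.841 × 690.15/670 = 3.957 atm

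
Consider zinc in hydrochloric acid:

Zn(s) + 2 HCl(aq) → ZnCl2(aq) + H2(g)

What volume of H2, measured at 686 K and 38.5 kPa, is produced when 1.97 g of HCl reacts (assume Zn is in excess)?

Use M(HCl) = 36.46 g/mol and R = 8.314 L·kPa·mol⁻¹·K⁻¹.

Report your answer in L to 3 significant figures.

n(HCl) = 1.970 / 36.46 = 0.05403 mol
n(H2) = (1/2) × 0.05403 = 0.02702 mol
V = nRT/P = 0.02702 × 8.314 × 686 / 38.5 = 4.003 L

4.00 L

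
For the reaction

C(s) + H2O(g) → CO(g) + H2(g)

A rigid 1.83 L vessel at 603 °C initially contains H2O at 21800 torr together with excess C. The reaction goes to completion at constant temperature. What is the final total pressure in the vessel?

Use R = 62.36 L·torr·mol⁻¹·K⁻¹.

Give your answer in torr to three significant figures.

At constant T and V, P ∝ n(gas): 1 mol gas → 2 mol gas.
P_final = (2/1) × 21800 = 43600 torr

43600 torr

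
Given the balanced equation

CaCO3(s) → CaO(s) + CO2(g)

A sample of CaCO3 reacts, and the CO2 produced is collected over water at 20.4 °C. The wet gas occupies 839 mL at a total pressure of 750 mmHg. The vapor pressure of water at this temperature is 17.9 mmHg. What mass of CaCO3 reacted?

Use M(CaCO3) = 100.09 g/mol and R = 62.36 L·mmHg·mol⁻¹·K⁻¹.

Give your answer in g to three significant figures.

3.36 g

P(CO2) = 750 − 17.9 = 732.1 mmHg
n(CO2) = PV/RT = (732.1 × 0.8390) / (62.36 × 293.55) = 0.03355 mol
n(CaCO3) = (1/1) × 0.03355 = 0.03355 mol
m(CaCO3) = 0.03355 × 100.09 = 3.358 g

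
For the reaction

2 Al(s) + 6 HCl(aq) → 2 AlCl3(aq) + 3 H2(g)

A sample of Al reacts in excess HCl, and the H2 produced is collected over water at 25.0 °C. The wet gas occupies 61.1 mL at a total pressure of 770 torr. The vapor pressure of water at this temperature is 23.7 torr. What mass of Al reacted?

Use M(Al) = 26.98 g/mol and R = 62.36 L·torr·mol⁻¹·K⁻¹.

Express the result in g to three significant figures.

P(H2) = 770 − 23.7 = 746.3 torr
n(H2) = PV/RT = (746.3 × 0.06110) / (62.36 × 298.15) = 0.002453 mol
n(Al) = (2/3) × 0.002453 = 0.001635 mol
m(Al) = 0.001635 × 26.98 = 0.04411 g

0.0441 g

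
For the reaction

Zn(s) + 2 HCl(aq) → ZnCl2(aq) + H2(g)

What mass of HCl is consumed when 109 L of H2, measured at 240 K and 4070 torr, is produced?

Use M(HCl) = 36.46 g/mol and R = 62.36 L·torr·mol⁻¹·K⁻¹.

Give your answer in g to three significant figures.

n(H2) = PV/RT = (4070 × 109) / (62.36 × 240) = 29.64 mol
n(HCl) = (2/1) × 29.64 = 59.28 mol
m(HCl) = 59.28 × 36.46 = 2161 g

2160 g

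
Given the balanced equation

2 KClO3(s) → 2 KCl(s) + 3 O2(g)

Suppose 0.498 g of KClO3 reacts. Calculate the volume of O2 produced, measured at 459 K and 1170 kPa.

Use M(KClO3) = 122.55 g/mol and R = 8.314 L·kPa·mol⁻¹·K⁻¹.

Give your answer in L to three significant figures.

0.0199 L

n(KClO3) = 0.4980 / 122.55 = 0.004064 mol
n(O2) = (3/2) × 0.004064 = 0.006096 mol
V = nRT/P = 0.006096 × 8.314 × 459 / 1170 = 0.01988 L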